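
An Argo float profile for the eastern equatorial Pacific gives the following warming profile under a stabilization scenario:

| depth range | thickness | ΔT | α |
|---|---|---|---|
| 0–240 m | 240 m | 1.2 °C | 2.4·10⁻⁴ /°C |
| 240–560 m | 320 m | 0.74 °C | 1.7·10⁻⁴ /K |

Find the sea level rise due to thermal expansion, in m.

0–240 m: 2.4×10⁻⁴ × 1.2 × 240 = 0.06912 m
Layer 2: 0.74 × 320 × 1.7×10⁻⁴ = 0.040256 m
Δh = 0.06912 + 0.040256 = 0.109376 m

Δh = 0.109 m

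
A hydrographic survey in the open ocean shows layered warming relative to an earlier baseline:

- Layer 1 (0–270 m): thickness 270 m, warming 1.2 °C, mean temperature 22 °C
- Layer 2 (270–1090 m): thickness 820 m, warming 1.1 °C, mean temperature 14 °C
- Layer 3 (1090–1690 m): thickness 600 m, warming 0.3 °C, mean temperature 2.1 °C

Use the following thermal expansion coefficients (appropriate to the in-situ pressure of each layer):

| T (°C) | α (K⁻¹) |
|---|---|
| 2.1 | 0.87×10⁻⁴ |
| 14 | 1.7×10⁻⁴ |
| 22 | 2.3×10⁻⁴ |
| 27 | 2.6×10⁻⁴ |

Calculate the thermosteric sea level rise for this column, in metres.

Layer 1 at 22 °C → α = 2.3×10⁻⁴ K⁻¹
Layer 2 at 14 °C → α = 1.7×10⁻⁴ K⁻¹
Layer 3 at 2.1 °C → α = 0.87×10⁻⁴ K⁻¹
270 × 1.2 × 2.3×10⁻⁴ = 0.07452 m
820 × 1.1 × 1.7×10⁻⁴ = 0.15334 m
600 × 0.3 × 0.87×10⁻⁴ = 0.01566 m
Δh = 0.07452 + 0.15334 + 0.01566 = 0.24352 m

0.244 m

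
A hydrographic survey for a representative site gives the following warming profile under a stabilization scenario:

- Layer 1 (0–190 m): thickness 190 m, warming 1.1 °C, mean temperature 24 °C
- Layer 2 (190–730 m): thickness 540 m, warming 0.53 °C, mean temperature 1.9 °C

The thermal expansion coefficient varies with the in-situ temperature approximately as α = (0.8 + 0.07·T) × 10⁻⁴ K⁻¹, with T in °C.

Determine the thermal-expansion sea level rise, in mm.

about 78.5 mm

Layer 1: α = (0.8 + 0.07×24)×10⁻⁴ = 2.48×10⁻⁴ K⁻¹
Layer 2: α = (0.8 + 0.07×1.9)×10⁻⁴ = 0.933×10⁻⁴ K⁻¹
0–190 m: 1.1 × 2.48×10⁻⁴ × 190 = 0.051832 m
Layer 2: 0.933×10⁻⁴ × 0.53 × 540 = 0.02670246 m
Δh = 0.051832 + 0.02670246 = 0.07853446 m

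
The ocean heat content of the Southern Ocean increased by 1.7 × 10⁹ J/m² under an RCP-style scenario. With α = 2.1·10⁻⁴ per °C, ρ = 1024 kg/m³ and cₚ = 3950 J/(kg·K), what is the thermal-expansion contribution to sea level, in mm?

Δh = αQ/(ρcₚ) = 2.1×10⁻⁴ × 1.7×10⁹ / (1024 × 3950) ≈ 0.088261 m

Δh = 88.3 mm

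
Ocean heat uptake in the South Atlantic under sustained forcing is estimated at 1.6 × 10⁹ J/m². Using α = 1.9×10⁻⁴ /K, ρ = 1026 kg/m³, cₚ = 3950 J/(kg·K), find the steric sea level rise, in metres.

Δh = αQ/(ρcₚ) = 1.9×10⁻⁴ × 1.6×10⁹ / (1026 × 3950) ≈ 0.075012 m

about 0.0750 m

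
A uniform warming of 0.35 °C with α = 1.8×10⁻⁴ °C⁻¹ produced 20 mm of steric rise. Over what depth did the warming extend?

H ≈ 320 m

H = Δh/(αΔT) = 0.02 / (1.8×10⁻⁴ × 0.35) ≈ 317.5 m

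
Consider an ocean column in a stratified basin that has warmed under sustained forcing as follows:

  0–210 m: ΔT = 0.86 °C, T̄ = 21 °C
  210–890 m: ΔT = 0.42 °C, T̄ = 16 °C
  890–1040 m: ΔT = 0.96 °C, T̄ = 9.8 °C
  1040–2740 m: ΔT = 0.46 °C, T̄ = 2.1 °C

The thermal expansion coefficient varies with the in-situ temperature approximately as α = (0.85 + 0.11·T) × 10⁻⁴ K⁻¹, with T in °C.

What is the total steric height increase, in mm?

Δh ≈ 244 mm

Layer 1: α = (0.85 + 0.11×21)×10⁻⁴ = 3.16×10⁻⁴ K⁻¹
Layer 2: α = (0.85 + 0.11×16)×10⁻⁴ = 2.61×10⁻⁴ K⁻¹
Layer 3: α = (0.85 + 0.11×9.8)×10⁻⁴ = 1.928×10⁻⁴ K⁻¹
Layer 4: α = (0.85 + 0.11×2.1)×10⁻⁴ = 1.081×10⁻⁴ K⁻¹
0–210 m: 210 × 0.86 × 3.16×10⁻⁴ = 0.0570696 m
210–890 m: 0.42 × 2.61×10⁻⁴ × 680 = 0.0745416 m
890–1040 m: 0.96 × 150 × 1.928×10⁻⁴ = 0.0277632 m
1.081×10⁻⁴ × 1700 × 0.46 = 0.0845342 m
Δh = 0.0570696 + 0.0745416 + 0.0277632 + 0.0845342 = 0.2439086 m ≈ 244 mm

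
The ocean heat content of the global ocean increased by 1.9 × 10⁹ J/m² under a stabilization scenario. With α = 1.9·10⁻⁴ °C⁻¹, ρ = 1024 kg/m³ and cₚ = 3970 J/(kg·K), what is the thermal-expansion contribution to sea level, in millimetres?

Δh = αQ/(ρcₚ) = 1.9×10⁻⁴ × 1.9×10⁹ / (1024 × 3970) ≈ 0.088801 m

Δh = 89 mm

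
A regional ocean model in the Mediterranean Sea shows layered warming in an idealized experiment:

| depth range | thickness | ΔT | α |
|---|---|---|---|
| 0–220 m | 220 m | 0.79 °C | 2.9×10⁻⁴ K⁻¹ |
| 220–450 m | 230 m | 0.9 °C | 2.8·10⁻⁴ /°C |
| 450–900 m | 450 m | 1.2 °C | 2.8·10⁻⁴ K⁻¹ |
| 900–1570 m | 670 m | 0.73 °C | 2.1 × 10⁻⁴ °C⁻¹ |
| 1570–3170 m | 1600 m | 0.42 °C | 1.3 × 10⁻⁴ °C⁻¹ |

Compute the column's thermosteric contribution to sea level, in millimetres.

Δh = 450 mm

0–220 m: 220 × 0.79 × 2.9×10⁻⁴ = 0.050402 m
Layer 2: 230 × 0.9 × 2.8×10⁻⁴ = 0.05796 m
2.8×10⁻⁴ × 1.2 × 450 = 0.15120 m
Layer 4: 0.73 × 2.1×10⁻⁴ × 670 = 0.102711 m
Layer 5: 1.3×10⁻⁴ × 0.42 × 1600 = 0.08736 m
Δh = 0.050402 + 0.05796 + 0.15120 + 0.102711 + 0.08736 = 0.449633 m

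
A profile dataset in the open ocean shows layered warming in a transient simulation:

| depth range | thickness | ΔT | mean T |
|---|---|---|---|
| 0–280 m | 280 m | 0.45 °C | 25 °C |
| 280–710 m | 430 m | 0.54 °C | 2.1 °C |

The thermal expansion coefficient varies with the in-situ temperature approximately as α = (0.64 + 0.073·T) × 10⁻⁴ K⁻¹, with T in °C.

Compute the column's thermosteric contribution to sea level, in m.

about 0.049 m

Layer 1: α = (0.64 + 0.073×25)×10⁻⁴ = 2.465×10⁻⁴ K⁻¹
Layer 2: α = (0.64 + 0.073×2.1)×10⁻⁴ = 0.7933×10⁻⁴ K⁻¹
0–280 m: 280 × 2.465×10⁻⁴ × 0.45 = 0.031059 m
Layer 2: 430 × 0.7933×10⁻⁴ × 0.54 = 0.018420426 m
Δh = 0.031059 + 0.018420426 = 0.049479426 m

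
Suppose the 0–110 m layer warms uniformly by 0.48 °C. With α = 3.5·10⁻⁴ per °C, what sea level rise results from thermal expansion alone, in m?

Δh = αΔT·H = 3.5×10⁻⁴ × 0.48 × 110 = 0.01848 m

0.0185 m of thermosteric rise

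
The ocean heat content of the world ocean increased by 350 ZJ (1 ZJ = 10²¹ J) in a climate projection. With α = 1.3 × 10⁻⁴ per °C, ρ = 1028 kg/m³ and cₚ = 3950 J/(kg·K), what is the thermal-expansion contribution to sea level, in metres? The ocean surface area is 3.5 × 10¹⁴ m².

Per unit area: Q = 350×10²¹ / (3.5×10¹⁴) = 1×10⁹ J/m²
Δh = αQ/(ρcₚ) = 1.3×10⁻⁴ × 1×10⁹ / (1028 × 3950) ≈ 0.032015 m

0.0320 m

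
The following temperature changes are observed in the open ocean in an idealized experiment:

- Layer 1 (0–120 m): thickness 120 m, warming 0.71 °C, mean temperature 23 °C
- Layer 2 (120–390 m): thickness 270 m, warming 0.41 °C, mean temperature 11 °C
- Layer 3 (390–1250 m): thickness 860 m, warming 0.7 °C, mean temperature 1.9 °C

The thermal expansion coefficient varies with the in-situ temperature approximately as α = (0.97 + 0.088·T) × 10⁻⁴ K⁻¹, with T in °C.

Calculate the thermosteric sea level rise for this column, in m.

0.12 m

Layer 1: α = (0.97 + 0.088×23)×10⁻⁴ = 2.994×10⁻⁴ K⁻¹
Layer 2: α = (0.97 + 0.088×11)×10⁻⁴ = 1.938×10⁻⁴ K⁻¹
Layer 3: α = (0.97 + 0.088×1.9)×10⁻⁴ = 1.1372×10⁻⁴ K⁻¹
Layer 1: 2.994×10⁻⁴ × 0.71 × 120 = 0.02550888 m
Layer 2: 0.41 × 1.938×10⁻⁴ × 270 = 0.02145366 m
390–1250 m: 0.7 × 1.1372×10⁻⁴ × 860 = 0.06845944 m
Δh = 0.02550888 + 0.02145366 + 0.06845944 = 0.11542198 m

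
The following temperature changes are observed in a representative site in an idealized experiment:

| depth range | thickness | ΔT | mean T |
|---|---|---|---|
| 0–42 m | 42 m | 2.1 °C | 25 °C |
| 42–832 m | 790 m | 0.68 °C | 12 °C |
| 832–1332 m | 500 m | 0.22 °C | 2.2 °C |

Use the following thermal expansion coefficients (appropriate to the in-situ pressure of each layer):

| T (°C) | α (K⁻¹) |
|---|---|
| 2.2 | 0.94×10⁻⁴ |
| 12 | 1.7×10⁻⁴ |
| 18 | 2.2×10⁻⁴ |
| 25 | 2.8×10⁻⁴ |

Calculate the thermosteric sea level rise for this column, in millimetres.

Δh = 126 mm

Layer 1 at 25 °C → α = 2.8×10⁻⁴ K⁻¹
Layer 2 at 12 °C → α = 1.7×10⁻⁴ K⁻¹
Layer 3 at 2.2 °C → α = 0.94×10⁻⁴ K⁻¹
0–42 m: 2.8×10⁻⁴ × 42 × 2.1 = 0.024696 m
790 × 0.68 × 1.7×10⁻⁴ = 0.091324 m
832–1332 m: 0.94×10⁻⁴ × 500 × 0.22 = 0.01034 m
Δh = 0.024696 + 0.091324 + 0.01034 = 0.12636 m ≈ 126 mm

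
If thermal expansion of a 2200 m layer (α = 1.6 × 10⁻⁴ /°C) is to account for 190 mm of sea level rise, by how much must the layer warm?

ΔT ≈ 0.54 °C

ΔT = Δh/(αH) = 0.19 / (1.6×10⁻⁴ × 2200) ≈ 0.5398 °C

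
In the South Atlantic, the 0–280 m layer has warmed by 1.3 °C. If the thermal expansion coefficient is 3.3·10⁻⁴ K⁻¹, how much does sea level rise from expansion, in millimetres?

Δh ≈ 120 mm

Δh = αΔT·H = 3.3×10⁻⁴ × 1.3 × 280 = 0.12012 m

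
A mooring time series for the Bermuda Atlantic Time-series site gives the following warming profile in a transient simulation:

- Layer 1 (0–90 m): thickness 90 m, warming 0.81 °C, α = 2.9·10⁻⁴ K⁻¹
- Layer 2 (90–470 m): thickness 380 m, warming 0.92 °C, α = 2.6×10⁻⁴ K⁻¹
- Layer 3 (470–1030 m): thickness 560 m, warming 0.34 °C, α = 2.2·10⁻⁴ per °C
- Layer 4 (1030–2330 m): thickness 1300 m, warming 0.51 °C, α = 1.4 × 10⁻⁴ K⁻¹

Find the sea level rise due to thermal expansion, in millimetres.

247 mm of thermosteric rise

0–90 m: 2.9×10⁻⁴ × 90 × 0.81 = 0.021141 m
90–470 m: 380 × 0.92 × 2.6×10⁻⁴ = 0.090896 m
470–1030 m: 0.34 × 2.2×10⁻⁴ × 560 = 0.041888 m
Layer 4: 1.4×10⁻⁴ × 0.51 × 1300 = 0.09282 m
Δh = 0.021141 + 0.090896 + 0.041888 + 0.09282 = 0.246745 m ≈ 247 mm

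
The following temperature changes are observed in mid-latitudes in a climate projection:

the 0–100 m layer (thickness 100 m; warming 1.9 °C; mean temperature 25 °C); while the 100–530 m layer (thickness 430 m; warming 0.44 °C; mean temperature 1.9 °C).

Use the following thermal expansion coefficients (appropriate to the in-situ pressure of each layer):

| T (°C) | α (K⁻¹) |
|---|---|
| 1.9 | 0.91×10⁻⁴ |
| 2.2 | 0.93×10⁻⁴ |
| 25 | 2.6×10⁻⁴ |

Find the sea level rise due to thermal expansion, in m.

Layer 1 at 25 °C → α = 2.6×10⁻⁴ K⁻¹
Layer 2 at 1.9 °C → α = 0.91×10⁻⁴ K⁻¹
0–100 m: 2.6×10⁻⁴ × 100 × 1.9 = 0.04940 m
430 × 0.91×10⁻⁴ × 0.44 = 0.0172172 m
Δh = 0.04940 + 0.0172172 = 0.0666172 m

Δh = 0.067 m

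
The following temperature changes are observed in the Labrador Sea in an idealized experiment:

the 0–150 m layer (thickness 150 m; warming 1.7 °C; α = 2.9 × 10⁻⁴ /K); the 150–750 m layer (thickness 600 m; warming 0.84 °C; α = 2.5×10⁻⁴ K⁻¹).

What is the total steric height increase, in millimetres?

200 mm

Layer 1: 150 × 1.7 × 2.9×10⁻⁴ = 0.07395 m
150–750 m: 600 × 2.5×10⁻⁴ × 0.84 = 0.12600 m
Δh = 0.07395 + 0.12600 = 0.19995 m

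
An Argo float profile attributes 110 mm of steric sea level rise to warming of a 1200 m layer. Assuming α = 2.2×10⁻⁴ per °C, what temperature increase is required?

ΔT ≈ 0.417 K

ΔT = Δh/(αH) = 0.11 / (2.2×10⁻⁴ × 1200) ≈ 0.4167 K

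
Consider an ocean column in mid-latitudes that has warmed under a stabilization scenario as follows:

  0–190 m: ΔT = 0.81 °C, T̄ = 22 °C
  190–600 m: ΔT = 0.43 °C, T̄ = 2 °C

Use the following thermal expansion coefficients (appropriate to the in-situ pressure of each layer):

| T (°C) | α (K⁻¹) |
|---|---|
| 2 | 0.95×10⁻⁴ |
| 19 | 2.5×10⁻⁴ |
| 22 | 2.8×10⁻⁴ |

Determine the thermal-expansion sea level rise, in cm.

Layer 1 at 22 °C → α = 2.8×10⁻⁴ K⁻¹
Layer 2 at 2 °C → α = 0.95×10⁻⁴ K⁻¹
190 × 2.8×10⁻⁴ × 0.81 = 0.043092 m
Layer 2: 410 × 0.43 × 0.95×10⁻⁴ = 0.0167485 m
Δh = 0.043092 + 0.0167485 = 0.0598405 m

5.98 cm of thermosteric rise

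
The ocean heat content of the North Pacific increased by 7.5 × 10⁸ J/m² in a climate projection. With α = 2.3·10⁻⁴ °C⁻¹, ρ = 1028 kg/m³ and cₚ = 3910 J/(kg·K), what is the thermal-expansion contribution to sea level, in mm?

Δh = 43 mm

Δh = αQ/(ρcₚ) = 2.3×10⁻⁴ × 7.5×10⁸ / (1028 × 3910) ≈ 0.042916 m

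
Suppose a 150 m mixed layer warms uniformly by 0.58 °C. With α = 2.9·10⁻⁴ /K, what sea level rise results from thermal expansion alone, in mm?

Δh = αΔT·H = 2.9×10⁻⁴ × 0.58 × 150 = 0.02523 m

about 25 mm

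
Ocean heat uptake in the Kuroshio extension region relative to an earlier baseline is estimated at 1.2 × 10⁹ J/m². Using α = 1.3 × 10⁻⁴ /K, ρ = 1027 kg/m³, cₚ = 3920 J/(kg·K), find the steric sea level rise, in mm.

Δh = αQ/(ρcₚ) = 1.3×10⁻⁴ × 1.2×10⁹ / (1027 × 3920) ≈ 0.03875 m

39 mm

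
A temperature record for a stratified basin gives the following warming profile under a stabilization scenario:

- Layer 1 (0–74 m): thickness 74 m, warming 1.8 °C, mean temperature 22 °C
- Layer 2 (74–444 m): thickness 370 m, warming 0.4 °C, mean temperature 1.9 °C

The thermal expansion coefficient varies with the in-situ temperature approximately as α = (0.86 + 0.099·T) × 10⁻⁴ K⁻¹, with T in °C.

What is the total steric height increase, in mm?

Δh ≈ 56.0 mm

Layer 1: α = (0.86 + 0.099×22)×10⁻⁴ = 3.038×10⁻⁴ K⁻¹
Layer 2: α = (0.86 + 0.099×1.9)×10⁻⁴ = 1.0481×10⁻⁴ K⁻¹
0–74 m: 74 × 1.8 × 3.038×10⁻⁴ = 0.04046616 m
Layer 2: 1.0481×10⁻⁴ × 370 × 0.4 = 0.01551188 m
Δh = 0.04046616 + 0.01551188 = 0.05597804 m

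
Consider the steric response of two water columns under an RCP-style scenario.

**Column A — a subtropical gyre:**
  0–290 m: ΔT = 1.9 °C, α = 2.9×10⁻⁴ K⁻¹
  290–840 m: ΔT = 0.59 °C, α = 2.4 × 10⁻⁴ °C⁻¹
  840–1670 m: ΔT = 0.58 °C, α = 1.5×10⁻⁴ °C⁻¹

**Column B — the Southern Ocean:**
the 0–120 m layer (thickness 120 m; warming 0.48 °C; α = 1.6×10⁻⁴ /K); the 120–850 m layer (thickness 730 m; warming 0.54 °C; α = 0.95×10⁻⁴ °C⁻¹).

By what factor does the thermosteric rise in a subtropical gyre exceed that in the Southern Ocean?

a factor of 6.6

A Layer 1: 290 × 2.9×10⁻⁴ × 1.9 = 0.15979 m
A 290–840 m: 550 × 0.59 × 2.4×10⁻⁴ = 0.07788 m
A Layer 3: 830 × 1.5×10⁻⁴ × 0.58 = 0.07221 m
A total: 0.30988 m
B 0–120 m: 1.6×10⁻⁴ × 0.48 × 120 = 0.009216 m
B 120–850 m: 0.54 × 730 × 0.95×10⁻⁴ = 0.037449 m
B total: 0.046665 m
Ratio: 0.30988 / 0.046665 ≈ 6.641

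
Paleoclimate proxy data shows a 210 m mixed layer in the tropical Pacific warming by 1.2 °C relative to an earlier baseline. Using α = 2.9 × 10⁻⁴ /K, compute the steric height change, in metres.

Δh = 0.0731 m

Δh = αΔT·H = 2.9×10⁻⁴ × 1.2 × 210 = 0.07308 m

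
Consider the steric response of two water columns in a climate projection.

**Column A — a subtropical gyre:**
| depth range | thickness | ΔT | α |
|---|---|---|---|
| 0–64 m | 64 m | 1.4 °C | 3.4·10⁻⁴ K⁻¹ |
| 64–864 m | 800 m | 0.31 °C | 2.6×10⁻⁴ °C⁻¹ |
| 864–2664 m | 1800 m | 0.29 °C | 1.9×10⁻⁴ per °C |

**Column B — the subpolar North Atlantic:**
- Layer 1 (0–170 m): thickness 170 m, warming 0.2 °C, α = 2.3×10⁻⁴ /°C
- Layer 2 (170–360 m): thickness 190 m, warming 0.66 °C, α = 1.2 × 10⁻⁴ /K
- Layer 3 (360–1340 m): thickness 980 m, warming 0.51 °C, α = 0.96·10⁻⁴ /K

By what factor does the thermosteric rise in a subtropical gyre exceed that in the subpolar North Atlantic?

2.74

A 0–64 m: 1.4 × 64 × 3.4×10⁻⁴ = 0.030464 m
A 0.31 × 2.6×10⁻⁴ × 800 = 0.06448 m
A 1.9×10⁻⁴ × 1800 × 0.29 = 0.09918 m
A total: 0.194124 m
B Layer 1: 2.3×10⁻⁴ × 0.2 × 170 = 0.00782 m
B Layer 2: 1.2×10⁻⁴ × 190 × 0.66 = 0.015048 m
B Layer 3: 0.96×10⁻⁴ × 980 × 0.51 = 0.0479808 m
B total: 0.0708488 m
Ratio: 0.194124 / 0.0708488 ≈ 2.740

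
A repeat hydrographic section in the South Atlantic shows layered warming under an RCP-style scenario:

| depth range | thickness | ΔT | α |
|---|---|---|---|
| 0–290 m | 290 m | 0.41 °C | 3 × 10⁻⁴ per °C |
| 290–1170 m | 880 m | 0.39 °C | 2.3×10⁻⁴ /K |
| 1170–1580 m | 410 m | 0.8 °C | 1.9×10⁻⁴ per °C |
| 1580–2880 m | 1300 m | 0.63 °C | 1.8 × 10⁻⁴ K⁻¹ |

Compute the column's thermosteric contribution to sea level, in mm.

Δh = 324 mm

0–290 m: 0.41 × 290 × 3×10⁻⁴ = 0.03567 m
880 × 0.39 × 2.3×10⁻⁴ = 0.078936 m
410 × 1.9×10⁻⁴ × 0.8 = 0.06232 m
0.63 × 1300 × 1.8×10⁻⁴ = 0.14742 m
Δh = 0.03567 + 0.078936 + 0.06232 + 0.14742 = 0.324346 m ≈ 324 mm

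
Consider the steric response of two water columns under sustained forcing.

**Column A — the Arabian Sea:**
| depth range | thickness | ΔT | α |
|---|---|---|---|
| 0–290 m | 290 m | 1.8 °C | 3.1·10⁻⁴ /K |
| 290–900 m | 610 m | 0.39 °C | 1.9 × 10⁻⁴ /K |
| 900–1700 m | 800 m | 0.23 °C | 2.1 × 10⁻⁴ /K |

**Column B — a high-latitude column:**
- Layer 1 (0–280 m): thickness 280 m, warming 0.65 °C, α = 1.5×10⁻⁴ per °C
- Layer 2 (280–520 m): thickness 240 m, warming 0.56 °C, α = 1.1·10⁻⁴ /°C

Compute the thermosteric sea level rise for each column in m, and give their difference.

Δh_A ≈ 0.25 m, Δh_B ≈ 0.042 m; difference ≈ 0.20 m

A Layer 1: 1.8 × 3.1×10⁻⁴ × 290 = 0.16182 m
A Layer 2: 0.39 × 1.9×10⁻⁴ × 610 = 0.045201 m
A 800 × 0.23 × 2.1×10⁻⁴ = 0.03864 m
A total: 0.245661 m
B Layer 1: 280 × 1.5×10⁻⁴ × 0.65 = 0.02730 m
B 0.56 × 1.1×10⁻⁴ × 240 = 0.014784 m
B total: 0.042084 m
Difference: 0.245661 − 0.042084 = 0.203577 m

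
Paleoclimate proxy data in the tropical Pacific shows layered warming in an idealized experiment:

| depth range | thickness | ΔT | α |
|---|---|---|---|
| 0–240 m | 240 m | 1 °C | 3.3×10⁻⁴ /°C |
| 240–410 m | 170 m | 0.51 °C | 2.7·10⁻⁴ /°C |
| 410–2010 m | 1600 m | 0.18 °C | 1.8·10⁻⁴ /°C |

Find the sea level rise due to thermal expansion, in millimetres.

Layer 1: 240 × 1 × 3.3×10⁻⁴ = 0.07920 m
2.7×10⁻⁴ × 0.51 × 170 = 0.023409 m
Layer 3: 0.18 × 1600 × 1.8×10⁻⁴ = 0.05184 m
Δh = 0.07920 + 0.023409 + 0.05184 = 0.154449 m ≈ 154 mm

154 mm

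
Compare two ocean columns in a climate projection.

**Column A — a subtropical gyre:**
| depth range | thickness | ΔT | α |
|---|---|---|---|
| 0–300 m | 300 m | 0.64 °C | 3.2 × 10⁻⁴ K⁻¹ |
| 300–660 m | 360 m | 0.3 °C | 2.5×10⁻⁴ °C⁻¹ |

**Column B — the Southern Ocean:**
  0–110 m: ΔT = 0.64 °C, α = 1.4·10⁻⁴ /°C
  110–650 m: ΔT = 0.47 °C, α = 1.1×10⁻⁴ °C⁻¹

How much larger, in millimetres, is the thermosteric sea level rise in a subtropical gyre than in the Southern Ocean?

A 300 × 0.64 × 3.2×10⁻⁴ = 0.06144 m
A Layer 2: 360 × 0.3 × 2.5×10⁻⁴ = 0.02700 m
A total: 0.08844 m
B 0–110 m: 110 × 1.4×10⁻⁴ × 0.64 = 0.009856 m
B Layer 2: 540 × 1.1×10⁻⁴ × 0.47 = 0.027918 m
B total: 0.037774 m
Difference: 0.08844 − 0.037774 = 0.050666 m

50.7 mm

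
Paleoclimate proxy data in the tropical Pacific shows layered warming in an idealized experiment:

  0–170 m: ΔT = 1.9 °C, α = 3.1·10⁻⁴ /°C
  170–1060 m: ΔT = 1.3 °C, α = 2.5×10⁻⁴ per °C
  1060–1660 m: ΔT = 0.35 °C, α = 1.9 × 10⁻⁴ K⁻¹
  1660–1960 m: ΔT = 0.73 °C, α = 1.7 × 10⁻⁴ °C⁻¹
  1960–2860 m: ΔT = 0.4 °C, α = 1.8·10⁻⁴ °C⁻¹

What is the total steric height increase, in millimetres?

about 530 mm

Layer 1: 3.1×10⁻⁴ × 1.9 × 170 = 0.10013 m
1.3 × 2.5×10⁻⁴ × 890 = 0.28925 m
1060–1660 m: 1.9×10⁻⁴ × 600 × 0.35 = 0.03990 m
0.73 × 300 × 1.7×10⁻⁴ = 0.03723 m
1960–2860 m: 0.4 × 1.8×10⁻⁴ × 900 = 0.06480 m
Δh = 0.10013 + 0.28925 + 0.03990 + 0.03723 + 0.06480 = 0.53131 m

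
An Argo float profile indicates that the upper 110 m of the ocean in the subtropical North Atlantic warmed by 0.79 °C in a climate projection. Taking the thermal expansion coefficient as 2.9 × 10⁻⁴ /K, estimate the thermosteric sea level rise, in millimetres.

Δh = αΔT·H = 2.9×10⁻⁴ × 0.79 × 110 = 0.025201 m

Δh = 25 mm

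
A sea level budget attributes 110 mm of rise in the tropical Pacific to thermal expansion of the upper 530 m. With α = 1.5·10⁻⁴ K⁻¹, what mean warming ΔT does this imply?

1.4 °C

ΔT = Δh/(αH) = 0.11 / (1.5×10⁻⁴ × 530) ≈ 1.384 °C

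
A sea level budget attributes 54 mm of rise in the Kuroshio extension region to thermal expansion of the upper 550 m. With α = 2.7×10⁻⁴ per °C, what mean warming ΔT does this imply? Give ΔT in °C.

0.364 °C

ΔT = Δh/(αH) = 0.054 / (2.7×10⁻⁴ × 550) ≈ 0.3636 °C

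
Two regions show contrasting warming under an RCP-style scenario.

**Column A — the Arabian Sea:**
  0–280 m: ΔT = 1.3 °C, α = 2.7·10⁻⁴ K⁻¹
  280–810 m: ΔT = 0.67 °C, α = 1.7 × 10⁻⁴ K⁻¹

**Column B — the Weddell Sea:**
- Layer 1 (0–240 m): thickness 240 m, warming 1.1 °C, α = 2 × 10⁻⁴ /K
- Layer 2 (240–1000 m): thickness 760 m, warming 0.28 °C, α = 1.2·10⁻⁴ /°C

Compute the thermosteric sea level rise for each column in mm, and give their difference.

A 2.7×10⁻⁴ × 1.3 × 280 = 0.09828 m
A Layer 2: 1.7×10⁻⁴ × 530 × 0.67 = 0.060367 m
A total: 0.158647 m
B 0–240 m: 2×10⁻⁴ × 1.1 × 240 = 0.05280 m
B Layer 2: 0.28 × 760 × 1.2×10⁻⁴ = 0.025536 m
B total: 0.078336 m
Difference: 0.158647 − 0.078336 = 0.080311 m

A: 159 mm; B: 78.3 mm; difference 80.3 mm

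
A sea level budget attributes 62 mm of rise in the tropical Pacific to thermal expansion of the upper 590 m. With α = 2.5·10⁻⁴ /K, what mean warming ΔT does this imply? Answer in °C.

ΔT = Δh/(αH) = 0.062 / (2.5×10⁻⁴ × 590) ≈ 0.4203 °C

ΔT ≈ 0.42 °C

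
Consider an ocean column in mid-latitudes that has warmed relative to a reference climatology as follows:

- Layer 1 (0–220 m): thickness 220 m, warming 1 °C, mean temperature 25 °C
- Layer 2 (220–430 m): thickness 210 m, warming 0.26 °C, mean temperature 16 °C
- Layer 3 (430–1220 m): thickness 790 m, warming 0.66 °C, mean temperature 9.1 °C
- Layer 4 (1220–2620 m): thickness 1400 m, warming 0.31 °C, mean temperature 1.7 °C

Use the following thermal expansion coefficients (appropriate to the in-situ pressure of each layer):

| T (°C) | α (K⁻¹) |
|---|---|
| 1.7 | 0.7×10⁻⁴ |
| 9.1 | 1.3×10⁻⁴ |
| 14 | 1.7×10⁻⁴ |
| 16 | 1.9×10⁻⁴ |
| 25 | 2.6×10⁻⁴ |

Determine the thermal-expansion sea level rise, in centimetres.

Layer 1 at 25 °C → α = 2.6×10⁻⁴ K⁻¹
Layer 2 at 16 °C → α = 1.9×10⁻⁴ K⁻¹
Layer 3 at 9.1 °C → α = 1.3×10⁻⁴ K⁻¹
Layer 4 at 1.7 °C → α = 0.7×10⁻⁴ K⁻¹
Layer 1: 220 × 2.6×10⁻⁴ × 1 = 0.05720 m
1.9×10⁻⁴ × 210 × 0.26 = 0.010374 m
430–1220 m: 790 × 1.3×10⁻⁴ × 0.66 = 0.067782 m
Layer 4: 0.7×10⁻⁴ × 0.31 × 1400 = 0.03038 m
Δh = 0.05720 + 0.010374 + 0.067782 + 0.03038 = 0.165736 m

Δh ≈ 17 cm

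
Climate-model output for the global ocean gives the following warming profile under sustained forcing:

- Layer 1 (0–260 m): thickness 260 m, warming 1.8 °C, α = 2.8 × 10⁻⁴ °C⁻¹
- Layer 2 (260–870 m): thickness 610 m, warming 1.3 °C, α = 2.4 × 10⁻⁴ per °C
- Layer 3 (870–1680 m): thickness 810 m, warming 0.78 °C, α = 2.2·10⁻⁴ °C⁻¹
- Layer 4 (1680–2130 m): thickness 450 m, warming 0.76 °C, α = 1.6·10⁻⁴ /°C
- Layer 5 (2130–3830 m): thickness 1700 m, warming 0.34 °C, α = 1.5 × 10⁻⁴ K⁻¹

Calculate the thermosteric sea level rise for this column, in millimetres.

1.8 × 2.8×10⁻⁴ × 260 = 0.13104 m
Layer 2: 1.3 × 2.4×10⁻⁴ × 610 = 0.19032 m
Layer 3: 810 × 0.78 × 2.2×10⁻⁴ = 0.138996 m
1680–2130 m: 0.76 × 450 × 1.6×10⁻⁴ = 0.05472 m
1.5×10⁻⁴ × 1700 × 0.34 = 0.08670 m
Δh = 0.13104 + 0.19032 + 0.138996 + 0.05472 + 0.08670 = 0.601776 m ≈ 602 mm

602 mm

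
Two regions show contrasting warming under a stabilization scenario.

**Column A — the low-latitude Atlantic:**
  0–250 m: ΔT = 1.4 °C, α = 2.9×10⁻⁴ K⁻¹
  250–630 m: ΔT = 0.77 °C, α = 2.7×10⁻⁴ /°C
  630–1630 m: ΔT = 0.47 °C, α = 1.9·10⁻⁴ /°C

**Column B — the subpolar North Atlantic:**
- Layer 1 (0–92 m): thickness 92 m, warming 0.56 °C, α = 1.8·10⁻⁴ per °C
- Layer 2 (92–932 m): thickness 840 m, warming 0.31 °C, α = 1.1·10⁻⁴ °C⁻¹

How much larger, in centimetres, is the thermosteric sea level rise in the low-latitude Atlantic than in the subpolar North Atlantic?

A 0–250 m: 2.9×10⁻⁴ × 250 × 1.4 = 0.10150 m
A Layer 2: 0.77 × 380 × 2.7×10⁻⁴ = 0.079002 m
A Layer 3: 1.9×10⁻⁴ × 1000 × 0.47 = 0.08930 m
A total: 0.269802 m
B 0–92 m: 92 × 1.8×10⁻⁴ × 0.56 = 0.0092736 m
B 92–932 m: 0.31 × 1.1×10⁻⁴ × 840 = 0.028644 m
B total: 0.0379176 m
Difference: 0.269802 − 0.0379176 = 0.2318844 m

Δh_A − Δh_B ≈ 23.2 cm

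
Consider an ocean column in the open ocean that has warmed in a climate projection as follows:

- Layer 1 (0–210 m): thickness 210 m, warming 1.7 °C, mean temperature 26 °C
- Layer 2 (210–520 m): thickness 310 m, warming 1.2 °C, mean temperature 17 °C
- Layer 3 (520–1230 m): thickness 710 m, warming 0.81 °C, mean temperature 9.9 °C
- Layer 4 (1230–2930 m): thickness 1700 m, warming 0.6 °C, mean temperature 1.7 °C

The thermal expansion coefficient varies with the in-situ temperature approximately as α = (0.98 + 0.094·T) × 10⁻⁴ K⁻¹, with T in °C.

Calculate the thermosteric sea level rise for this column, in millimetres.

Layer 1: α = (0.98 + 0.094×26)×10⁻⁴ = 3.424×10⁻⁴ K⁻¹
Layer 2: α = (0.98 + 0.094×17)×10⁻⁴ = 2.578×10⁻⁴ K⁻¹
Layer 3: α = (0.98 + 0.094×9.9)×10⁻⁴ = 1.9106×10⁻⁴ K⁻¹
Layer 4: α = (0.98 + 0.094×1.7)×10⁻⁴ = 1.1398×10⁻⁴ K⁻¹
0–210 m: 3.424×10⁻⁴ × 1.7 × 210 = 0.1222368 m
210–520 m: 1.2 × 310 × 2.578×10⁻⁴ = 0.0959016 m
520–1230 m: 0.81 × 1.9106×10⁻⁴ × 710 = 0.109878606 m
1230–2930 m: 0.6 × 1.1398×10⁻⁴ × 1700 = 0.1162596 m
Δh = 0.1222368 + 0.0959016 + 0.109878606 + 0.1162596 = 0.444276606 m

about 440 mm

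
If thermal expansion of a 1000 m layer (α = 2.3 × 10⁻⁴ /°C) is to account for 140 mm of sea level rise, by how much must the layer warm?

ΔT ≈ 0.61 °C

ΔT = Δh/(αH) = 0.14 / (2.3×10⁻⁴ × 1000) ≈ 0.6087 °C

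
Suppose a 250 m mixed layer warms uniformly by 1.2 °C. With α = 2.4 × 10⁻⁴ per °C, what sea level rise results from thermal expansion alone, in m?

0.0720 m of thermosteric rise

Δh = αΔT·H = 2.4×10⁻⁴ × 1.2 × 250 = 0.07200 m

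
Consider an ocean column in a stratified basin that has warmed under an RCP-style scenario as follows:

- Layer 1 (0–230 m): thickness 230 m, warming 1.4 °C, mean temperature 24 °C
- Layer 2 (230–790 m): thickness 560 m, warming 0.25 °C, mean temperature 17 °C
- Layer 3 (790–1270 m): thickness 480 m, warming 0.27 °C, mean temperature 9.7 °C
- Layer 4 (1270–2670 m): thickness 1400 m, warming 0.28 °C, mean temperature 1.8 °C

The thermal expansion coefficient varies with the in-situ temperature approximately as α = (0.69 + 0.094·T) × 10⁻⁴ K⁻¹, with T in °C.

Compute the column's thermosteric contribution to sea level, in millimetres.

Δh ≈ 181 mm

Layer 1: α = (0.69 + 0.094×24)×10⁻⁴ = 2.946×10⁻⁴ K⁻¹
Layer 2: α = (0.69 + 0.094×17)×10⁻⁴ = 2.288×10⁻⁴ K⁻¹
Layer 3: α = (0.69 + 0.094×9.7)×10⁻⁴ = 1.6018×10⁻⁴ K⁻¹
Layer 4: α = (0.69 + 0.094×1.8)×10⁻⁴ = 0.8592×10⁻⁴ K⁻¹
1.4 × 230 × 2.946×10⁻⁴ = 0.0948612 m
Layer 2: 0.25 × 2.288×10⁻⁴ × 560 = 0.032032 m
790–1270 m: 0.27 × 1.6018×10⁻⁴ × 480 = 0.020759328 m
1270–2670 m: 1400 × 0.8592×10⁻⁴ × 0.28 = 0.03368064 m
Δh = 0.0948612 + 0.032032 + 0.020759328 + 0.03368064 = 0.181333168 m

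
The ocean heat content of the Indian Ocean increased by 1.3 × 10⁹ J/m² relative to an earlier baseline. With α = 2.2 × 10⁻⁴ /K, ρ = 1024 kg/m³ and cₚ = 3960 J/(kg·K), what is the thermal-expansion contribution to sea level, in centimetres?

Δh = αQ/(ρcₚ) = 2.2×10⁻⁴ × 1.3×10⁹ / (1024 × 3960) ≈ 0.07053 m

7.1 cm of thermosteric rise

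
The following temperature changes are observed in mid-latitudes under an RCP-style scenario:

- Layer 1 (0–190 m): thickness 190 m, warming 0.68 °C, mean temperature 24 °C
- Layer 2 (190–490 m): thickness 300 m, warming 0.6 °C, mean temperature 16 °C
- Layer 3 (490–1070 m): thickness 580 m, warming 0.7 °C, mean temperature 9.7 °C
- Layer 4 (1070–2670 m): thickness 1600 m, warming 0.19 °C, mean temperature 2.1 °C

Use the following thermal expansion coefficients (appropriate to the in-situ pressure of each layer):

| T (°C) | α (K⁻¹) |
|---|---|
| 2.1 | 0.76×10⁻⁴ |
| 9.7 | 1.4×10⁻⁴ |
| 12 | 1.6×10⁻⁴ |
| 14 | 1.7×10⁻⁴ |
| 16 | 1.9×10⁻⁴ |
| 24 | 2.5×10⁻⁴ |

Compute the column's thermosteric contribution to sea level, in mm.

146 mm of thermosteric rise

Layer 1 at 24 °C → α = 2.5×10⁻⁴ K⁻¹
Layer 2 at 16 °C → α = 1.9×10⁻⁴ K⁻¹
Layer 3 at 9.7 °C → α = 1.4×10⁻⁴ K⁻¹
Layer 4 at 2.1 °C → α = 0.76×10⁻⁴ K⁻¹
Layer 1: 0.68 × 190 × 2.5×10⁻⁴ = 0.03230 m
Layer 2: 0.6 × 1.9×10⁻⁴ × 300 = 0.03420 m
Layer 3: 580 × 0.7 × 1.4×10⁻⁴ = 0.05684 m
1600 × 0.76×10⁻⁴ × 0.19 = 0.023104 m
Δh = 0.03230 + 0.03420 + 0.05684 + 0.023104 = 0.146444 m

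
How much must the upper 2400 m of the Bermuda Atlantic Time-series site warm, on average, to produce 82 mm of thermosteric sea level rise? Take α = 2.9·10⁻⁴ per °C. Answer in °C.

ΔT ≈ 0.118 °C

ΔT = Δh/(αH) = 0.082 / (2.9×10⁻⁴ × 2400) ≈ 0.1178 °C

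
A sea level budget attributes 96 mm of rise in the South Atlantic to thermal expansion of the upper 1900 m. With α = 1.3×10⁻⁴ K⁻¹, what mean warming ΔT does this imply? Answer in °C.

ΔT = Δh/(αH) = 0.096 / (1.3×10⁻⁴ × 1900) ≈ 0.3887 °C

ΔT ≈ 0.39 °C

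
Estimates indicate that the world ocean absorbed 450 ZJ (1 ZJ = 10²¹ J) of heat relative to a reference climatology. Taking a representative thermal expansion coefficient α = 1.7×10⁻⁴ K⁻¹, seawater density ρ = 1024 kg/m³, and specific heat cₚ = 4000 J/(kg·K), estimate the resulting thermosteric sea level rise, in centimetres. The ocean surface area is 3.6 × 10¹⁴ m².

5.19 cm

Per unit area: Q = 450×10²¹ / (3.6×10¹⁴) = 1.25×10⁹ J/m²
Δh = αQ/(ρcₚ) = 1.7×10⁻⁴ × 1.25×10⁹ / (1024 × 4000) ≈ 0.05188 m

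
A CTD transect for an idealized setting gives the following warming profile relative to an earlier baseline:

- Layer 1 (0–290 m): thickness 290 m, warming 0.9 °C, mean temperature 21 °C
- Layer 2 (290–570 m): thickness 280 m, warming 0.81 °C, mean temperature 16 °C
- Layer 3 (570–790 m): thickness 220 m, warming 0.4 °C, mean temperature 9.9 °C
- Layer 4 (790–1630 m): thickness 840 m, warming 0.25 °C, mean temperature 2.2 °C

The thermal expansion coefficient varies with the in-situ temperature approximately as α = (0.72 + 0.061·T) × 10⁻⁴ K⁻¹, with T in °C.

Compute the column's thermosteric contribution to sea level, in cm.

Layer 1: α = (0.72 + 0.061×21)×10⁻⁴ = 2.001×10⁻⁴ K⁻¹
Layer 2: α = (0.72 + 0.061×16)×10⁻⁴ = 1.696×10⁻⁴ K⁻¹
Layer 3: α = (0.72 + 0.061×9.9)×10⁻⁴ = 1.3239×10⁻⁴ K⁻¹
Layer 4: α = (0.72 + 0.061×2.2)×10⁻⁴ = 0.8542×10⁻⁴ K⁻¹
0–290 m: 2.001×10⁻⁴ × 290 × 0.9 = 0.0522261 m
0.81 × 280 × 1.696×10⁻⁴ = 0.03846528 m
1.3239×10⁻⁴ × 0.4 × 220 = 0.01165032 m
790–1630 m: 0.25 × 0.8542×10⁻⁴ × 840 = 0.0179382 m
Δh = 0.0522261 + 0.03846528 + 0.01165032 + 0.0179382 = 0.1202799 m

Δh = 12.0 cm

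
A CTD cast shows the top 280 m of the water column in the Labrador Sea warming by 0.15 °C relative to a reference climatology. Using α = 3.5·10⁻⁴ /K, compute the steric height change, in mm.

Δh = αΔT·H = 3.5×10⁻⁴ × 0.15 × 280 = 0.01470 m

Δh = 14.7 mm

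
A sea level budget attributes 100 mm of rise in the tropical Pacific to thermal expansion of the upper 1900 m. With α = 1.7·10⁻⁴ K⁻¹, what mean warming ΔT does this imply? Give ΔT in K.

ΔT ≈ 0.310 K

ΔT = Δh/(αH) = 0.1 / (1.7×10⁻⁴ × 1900) ≈ 0.3096 K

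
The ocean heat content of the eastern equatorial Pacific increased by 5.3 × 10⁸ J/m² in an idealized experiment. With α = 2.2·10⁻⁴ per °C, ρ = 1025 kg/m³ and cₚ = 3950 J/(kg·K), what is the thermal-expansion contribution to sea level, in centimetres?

Δh = αQ/(ρcₚ) = 2.2×10⁻⁴ × 5.3×10⁸ / (1025 × 3950) ≈ 0.028799 m

2.88 cm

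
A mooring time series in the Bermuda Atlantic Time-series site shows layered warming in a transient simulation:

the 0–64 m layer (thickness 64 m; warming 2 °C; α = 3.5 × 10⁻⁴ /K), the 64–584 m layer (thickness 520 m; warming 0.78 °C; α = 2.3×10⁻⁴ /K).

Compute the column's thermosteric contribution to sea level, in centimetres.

Layer 1: 2 × 3.5×10⁻⁴ × 64 = 0.04480 m
Layer 2: 2.3×10⁻⁴ × 0.78 × 520 = 0.093288 m
Δh = 0.04480 + 0.093288 = 0.138088 m ≈ 13.8 cm

about 13.8 cm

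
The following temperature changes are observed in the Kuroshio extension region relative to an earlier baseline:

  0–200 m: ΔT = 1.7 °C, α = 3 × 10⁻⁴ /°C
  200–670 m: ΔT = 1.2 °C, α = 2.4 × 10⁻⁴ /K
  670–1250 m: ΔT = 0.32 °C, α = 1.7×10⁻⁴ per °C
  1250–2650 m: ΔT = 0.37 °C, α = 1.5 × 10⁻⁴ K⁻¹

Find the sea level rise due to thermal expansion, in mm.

0–200 m: 3×10⁻⁴ × 200 × 1.7 = 0.10200 m
Layer 2: 470 × 1.2 × 2.4×10⁻⁴ = 0.13536 m
Layer 3: 1.7×10⁻⁴ × 0.32 × 580 = 0.031552 m
1250–2650 m: 0.37 × 1.5×10⁻⁴ × 1400 = 0.07770 m
Δh = 0.10200 + 0.13536 + 0.031552 + 0.07770 = 0.346612 m

350 mm of thermosteric rise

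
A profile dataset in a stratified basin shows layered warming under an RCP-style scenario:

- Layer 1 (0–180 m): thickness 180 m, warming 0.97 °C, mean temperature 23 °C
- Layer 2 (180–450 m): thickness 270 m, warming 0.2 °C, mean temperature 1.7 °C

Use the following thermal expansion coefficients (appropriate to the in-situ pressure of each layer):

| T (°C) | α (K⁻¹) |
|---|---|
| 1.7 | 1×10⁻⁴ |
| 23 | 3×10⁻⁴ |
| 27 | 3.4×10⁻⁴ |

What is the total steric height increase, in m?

0.0578 m

Layer 1 at 23 °C → α = 3×10⁻⁴ K⁻¹
Layer 2 at 1.7 °C → α = 1×10⁻⁴ K⁻¹
3×10⁻⁴ × 180 × 0.97 = 0.05238 m
Layer 2: 1×10⁻⁴ × 270 × 0.2 = 0.00540 m
Δh = 0.05238 + 0.00540 = 0.05778 m ≈ 0.0578 m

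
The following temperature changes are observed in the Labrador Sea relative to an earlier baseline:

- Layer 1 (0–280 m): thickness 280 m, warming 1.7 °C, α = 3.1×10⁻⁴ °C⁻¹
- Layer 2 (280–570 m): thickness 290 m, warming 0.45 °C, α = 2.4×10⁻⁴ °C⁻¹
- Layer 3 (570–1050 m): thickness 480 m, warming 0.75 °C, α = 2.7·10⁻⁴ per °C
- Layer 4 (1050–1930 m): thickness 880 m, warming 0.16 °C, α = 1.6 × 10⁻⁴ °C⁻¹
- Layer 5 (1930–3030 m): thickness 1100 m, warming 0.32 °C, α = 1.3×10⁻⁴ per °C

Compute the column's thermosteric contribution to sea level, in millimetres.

280 × 1.7 × 3.1×10⁻⁴ = 0.14756 m
280–570 m: 2.4×10⁻⁴ × 0.45 × 290 = 0.03132 m
570–1050 m: 0.75 × 480 × 2.7×10⁻⁴ = 0.09720 m
1.6×10⁻⁴ × 0.16 × 880 = 0.022528 m
1.3×10⁻⁴ × 1100 × 0.32 = 0.04576 m
Δh = 0.14756 + 0.03132 + 0.09720 + 0.022528 + 0.04576 = 0.344368 m

Δh = 340 mm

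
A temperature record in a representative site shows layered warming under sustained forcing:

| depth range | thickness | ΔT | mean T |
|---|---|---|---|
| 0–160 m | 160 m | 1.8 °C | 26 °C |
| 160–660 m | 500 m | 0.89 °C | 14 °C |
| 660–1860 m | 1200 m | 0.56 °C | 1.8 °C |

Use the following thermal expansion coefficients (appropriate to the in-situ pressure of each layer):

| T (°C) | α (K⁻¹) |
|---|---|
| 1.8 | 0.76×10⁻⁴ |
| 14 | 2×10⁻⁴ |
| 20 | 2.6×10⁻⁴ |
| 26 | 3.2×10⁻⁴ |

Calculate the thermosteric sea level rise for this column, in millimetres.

Δh = 232 mm

Layer 1 at 26 °C → α = 3.2×10⁻⁴ K⁻¹
Layer 2 at 14 °C → α = 2×10⁻⁴ K⁻¹
Layer 3 at 1.8 °C → α = 0.76×10⁻⁴ K⁻¹
Layer 1: 160 × 1.8 × 3.2×10⁻⁴ = 0.09216 m
160–660 m: 0.89 × 2×10⁻⁴ × 500 = 0.08900 m
660–1860 m: 0.56 × 1200 × 0.76×10⁻⁴ = 0.051072 m
Δh = 0.09216 + 0.08900 + 0.051072 = 0.232232 m ≈ 232 mm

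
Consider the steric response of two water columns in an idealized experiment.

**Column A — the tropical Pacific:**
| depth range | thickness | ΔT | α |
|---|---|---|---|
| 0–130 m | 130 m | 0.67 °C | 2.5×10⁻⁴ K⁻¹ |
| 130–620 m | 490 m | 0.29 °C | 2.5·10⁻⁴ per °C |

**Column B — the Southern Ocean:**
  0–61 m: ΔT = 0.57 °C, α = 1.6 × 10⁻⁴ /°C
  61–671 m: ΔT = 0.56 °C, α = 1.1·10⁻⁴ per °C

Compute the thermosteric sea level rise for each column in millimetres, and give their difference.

A 0–130 m: 2.5×10⁻⁴ × 0.67 × 130 = 0.021775 m
A 130–620 m: 0.29 × 490 × 2.5×10⁻⁴ = 0.035525 m
A total: 0.05730 m
B Layer 1: 1.6×10⁻⁴ × 61 × 0.57 = 0.0055632 m
B Layer 2: 610 × 1.1×10⁻⁴ × 0.56 = 0.037576 m
B total: 0.0431392 m
Difference: 0.05730 − 0.0431392 = 0.0141608 m

A: 57 mm; B: 43 mm; difference 14 mm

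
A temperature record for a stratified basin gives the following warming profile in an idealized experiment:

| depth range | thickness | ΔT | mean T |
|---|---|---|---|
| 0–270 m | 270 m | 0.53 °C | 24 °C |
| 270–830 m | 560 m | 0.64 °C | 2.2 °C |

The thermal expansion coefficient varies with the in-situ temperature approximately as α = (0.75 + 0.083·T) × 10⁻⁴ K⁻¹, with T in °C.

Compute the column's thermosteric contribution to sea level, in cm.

Layer 1: α = (0.75 + 0.083×24)×10⁻⁴ = 2.742×10⁻⁴ K⁻¹
Layer 2: α = (0.75 + 0.083×2.2)×10⁻⁴ = 0.9326×10⁻⁴ K⁻¹
0.53 × 270 × 2.742×10⁻⁴ = 0.03923802 m
Layer 2: 0.9326×10⁻⁴ × 560 × 0.64 = 0.033424384 m
Δh = 0.03923802 + 0.033424384 = 0.072662404 m

Δh ≈ 7.3 cm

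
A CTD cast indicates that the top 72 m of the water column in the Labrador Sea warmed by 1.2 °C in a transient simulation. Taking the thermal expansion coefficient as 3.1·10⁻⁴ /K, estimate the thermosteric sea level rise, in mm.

Δh = αΔT·H = 3.1×10⁻⁴ × 1.2 × 72 = 0.026784 m

26.8 mm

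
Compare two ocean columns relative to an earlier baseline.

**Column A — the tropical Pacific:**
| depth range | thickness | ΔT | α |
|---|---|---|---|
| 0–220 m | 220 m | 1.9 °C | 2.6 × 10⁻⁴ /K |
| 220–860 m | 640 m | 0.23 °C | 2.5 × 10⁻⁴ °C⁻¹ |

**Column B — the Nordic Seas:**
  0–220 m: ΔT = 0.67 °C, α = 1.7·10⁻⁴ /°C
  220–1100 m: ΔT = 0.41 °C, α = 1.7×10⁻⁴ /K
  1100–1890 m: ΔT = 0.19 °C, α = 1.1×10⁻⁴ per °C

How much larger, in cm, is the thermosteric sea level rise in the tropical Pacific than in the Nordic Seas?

4.26 cm

A 0–220 m: 2.6×10⁻⁴ × 1.9 × 220 = 0.10868 m
A 0.23 × 2.5×10⁻⁴ × 640 = 0.03680 m
A total: 0.14548 m
B 1.7×10⁻⁴ × 220 × 0.67 = 0.025058 m
B 220–1100 m: 1.7×10⁻⁴ × 880 × 0.41 = 0.061336 m
B Layer 3: 1.1×10⁻⁴ × 790 × 0.19 = 0.016511 m
B total: 0.102905 m
Difference: 0.14548 − 0.102905 = 0.042575 m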